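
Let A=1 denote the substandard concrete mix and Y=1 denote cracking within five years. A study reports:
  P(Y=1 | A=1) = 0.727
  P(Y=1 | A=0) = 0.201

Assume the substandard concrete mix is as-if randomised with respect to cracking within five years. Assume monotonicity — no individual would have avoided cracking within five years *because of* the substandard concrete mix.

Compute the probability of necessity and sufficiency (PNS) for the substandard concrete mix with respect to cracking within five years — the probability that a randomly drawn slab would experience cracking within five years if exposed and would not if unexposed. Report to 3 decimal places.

Let p₁ = 0.727, p₀ = 0.201.
Under exogeneity and monotonicity, PNS = p₁ − p₀.
PNS = 0.727 − 0.201 = 0.526

PNS ≈ 0.526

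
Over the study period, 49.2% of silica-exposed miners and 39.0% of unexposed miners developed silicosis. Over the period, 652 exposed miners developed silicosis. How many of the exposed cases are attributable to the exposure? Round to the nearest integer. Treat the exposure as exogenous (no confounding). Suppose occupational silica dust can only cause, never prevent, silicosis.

p₁ = 0.492, p₀ = 0.39.
PN = (p₁ − p₀)/p₁ = (0.492 − 0.39) / 0.492 ≈ 0.20732.
Attributable cases ≈ PN × (exposed cases) = 0.20732 × 652 ≈ 135.17.

about 135 cases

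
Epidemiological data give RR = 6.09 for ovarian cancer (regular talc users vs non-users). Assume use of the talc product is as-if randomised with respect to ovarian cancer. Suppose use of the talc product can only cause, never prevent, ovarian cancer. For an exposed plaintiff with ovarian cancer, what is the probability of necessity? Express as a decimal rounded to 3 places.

Under exogeneity and monotonicity, PN = (RR − 1) / RR = 1 − 1/RR.
PN = (6.09 − 1) / 6.09 = 5.09 / 6.09 ≈ 0.8358

PN ≈ 0.836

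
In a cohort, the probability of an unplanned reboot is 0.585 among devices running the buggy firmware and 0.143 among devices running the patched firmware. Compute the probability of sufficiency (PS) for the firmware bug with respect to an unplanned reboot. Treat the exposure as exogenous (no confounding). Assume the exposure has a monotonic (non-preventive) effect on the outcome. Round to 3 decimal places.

PS ≈ 0.516

Let p₁ = 0.585, p₀ = 0.143.
Under exogeneity and monotonicity, PS = (p₁ − p₀) / (1 − p₀).
PS = (0.585 − 0.143) / (1 − 0.143) = 0.442 / 0.857 ≈ 0.5158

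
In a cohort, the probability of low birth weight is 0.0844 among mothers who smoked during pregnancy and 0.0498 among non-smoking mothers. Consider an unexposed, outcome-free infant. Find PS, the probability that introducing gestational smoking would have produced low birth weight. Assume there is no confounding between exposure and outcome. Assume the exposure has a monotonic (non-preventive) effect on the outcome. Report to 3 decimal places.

PS ≈ 0.036

Let p₁ = 0.0844, p₀ = 0.0498.
Under exogeneity and monotonicity, PS = (p₁ − p₀) / (1 − p₀).
PS = (0.0844 − 0.0498) / (1 − 0.0498) = 0.0346 / 0.9502 ≈ 0.0364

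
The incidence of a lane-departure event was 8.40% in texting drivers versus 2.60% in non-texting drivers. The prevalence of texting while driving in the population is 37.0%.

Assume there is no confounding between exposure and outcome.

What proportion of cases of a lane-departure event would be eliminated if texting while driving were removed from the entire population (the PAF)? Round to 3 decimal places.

p₁ = 0.084, p₀ = 0.026.
Overall risk P(Y=1) = π·p₁ + (1−π)·p₀ = 0.37×0.084 + 0.63×0.026 = 0.04746.
Under exogeneity, PAF = [P(Y=1) − p₀] / P(Y=1).
PAF = (0.04746 − 0.026) / 0.04746 ≈ 0.4522

PAF ≈ 0.452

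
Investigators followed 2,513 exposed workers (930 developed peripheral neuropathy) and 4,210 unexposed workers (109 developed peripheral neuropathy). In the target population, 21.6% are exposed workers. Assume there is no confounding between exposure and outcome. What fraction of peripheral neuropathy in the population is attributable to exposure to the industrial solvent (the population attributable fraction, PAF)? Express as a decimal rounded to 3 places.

PAF ≈ 0.742

p₁ = P(outcome | exposed) = 930/2513 = 0.37008
p₀ = P(outcome | unexposed) = 109/4210 = 0.025891
Overall risk P(Y=1) = π·p₁ + (1−π)·p₀ = 0.216×0.37008 + 0.784×0.025891 = 0.10023.
Under exogeneity, PAF = [P(Y=1) − p₀] / P(Y=1).
PAF = (0.10023 − 0.025891) / 0.10023 ≈ 0.7417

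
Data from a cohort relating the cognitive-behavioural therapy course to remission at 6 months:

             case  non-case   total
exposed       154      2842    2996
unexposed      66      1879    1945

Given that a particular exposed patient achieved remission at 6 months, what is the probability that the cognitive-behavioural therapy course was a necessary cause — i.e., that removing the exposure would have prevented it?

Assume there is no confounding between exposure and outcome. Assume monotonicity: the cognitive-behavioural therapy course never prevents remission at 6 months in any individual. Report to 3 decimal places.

p₁ = P(outcome | exposed) = 154/2996 = 0.051402
p₀ = P(outcome | unexposed) = 66/1945 = 0.033933
Under exogeneity and monotonicity, PN = (p₁ − p₀) / p₁.
PN = (0.051402 − 0.033933) / 0.051402 = 0.017469 / 0.051402 ≈ 0.3398

PN ≈ 0.340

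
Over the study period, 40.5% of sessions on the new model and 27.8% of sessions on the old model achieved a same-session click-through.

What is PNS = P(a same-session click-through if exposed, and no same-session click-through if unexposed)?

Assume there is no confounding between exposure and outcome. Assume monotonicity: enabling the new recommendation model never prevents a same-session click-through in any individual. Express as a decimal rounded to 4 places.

PNS ≈ 0.1270

p₁ = 0.405, p₀ = 0.278.
Under exogeneity and monotonicity, PNS = p₁ − p₀.
PNS = 0.405 − 0.278 = 0.127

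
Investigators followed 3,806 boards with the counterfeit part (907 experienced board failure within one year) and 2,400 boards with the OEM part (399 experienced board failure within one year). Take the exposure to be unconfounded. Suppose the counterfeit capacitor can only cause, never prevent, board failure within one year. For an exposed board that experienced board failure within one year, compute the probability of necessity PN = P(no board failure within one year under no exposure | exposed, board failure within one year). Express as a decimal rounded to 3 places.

p₁ = P(outcome | exposed) = 907/3806 = 0.23831
p₀ = P(outcome | unexposed) = 399/2400 = 0.16625
Under exogeneity and monotonicity, PN = (p₁ − p₀) / p₁.
PN = (0.23831 − 0.16625) / 0.23831 = 0.072058 / 0.23831 ≈ 0.3024

PN ≈ 0.302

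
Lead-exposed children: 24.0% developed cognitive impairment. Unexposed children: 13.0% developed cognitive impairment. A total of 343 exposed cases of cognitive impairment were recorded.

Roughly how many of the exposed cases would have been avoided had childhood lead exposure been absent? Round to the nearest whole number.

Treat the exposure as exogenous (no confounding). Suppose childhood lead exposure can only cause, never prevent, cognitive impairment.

p₁ = 0.24, p₀ = 0.13.
PN = (p₁ − p₀)/p₁ = (0.24 − 0.13) / 0.24 ≈ 0.45833.
Attributable cases ≈ PN × (exposed cases) = 0.45833 × 343 ≈ 157.21.

about 157 cases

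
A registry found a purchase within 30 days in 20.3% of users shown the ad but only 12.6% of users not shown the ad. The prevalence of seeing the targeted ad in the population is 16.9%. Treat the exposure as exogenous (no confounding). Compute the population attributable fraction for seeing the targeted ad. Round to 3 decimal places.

p₁ = 0.203, p₀ = 0.126.
Overall risk P(Y=1) = π·p₁ + (1−π)·p₀ = 0.169×0.203 + 0.831×0.126 = 0.13901.
Under exogeneity, PAF = [P(Y=1) − p₀] / P(Y=1).
PAF = (0.13901 − 0.126) / 0.13901 ≈ 0.0936

PAF ≈ 0.094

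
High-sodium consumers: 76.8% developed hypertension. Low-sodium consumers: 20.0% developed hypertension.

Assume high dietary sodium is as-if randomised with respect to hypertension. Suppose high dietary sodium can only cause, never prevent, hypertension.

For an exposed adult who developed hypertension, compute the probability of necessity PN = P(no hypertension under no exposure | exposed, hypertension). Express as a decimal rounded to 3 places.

p₁ = 0.768, p₀ = 0.2.
Under exogeneity and monotonicity, PN = (p₁ − p₀) / p₁.
PN = (0.768 − 0.2) / 0.768 = 0.568 / 0.768 ≈ 0.7396

PN ≈ 0.740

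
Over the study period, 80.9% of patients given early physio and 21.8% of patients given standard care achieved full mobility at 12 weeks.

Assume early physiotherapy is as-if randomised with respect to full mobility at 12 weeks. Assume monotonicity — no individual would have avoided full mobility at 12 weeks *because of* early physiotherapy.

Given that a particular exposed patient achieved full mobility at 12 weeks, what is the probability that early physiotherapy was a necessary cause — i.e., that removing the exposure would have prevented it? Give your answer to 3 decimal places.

p₁ = 0.809, p₀ = 0.218.
Under exogeneity and monotonicity, PN = (p₁ − p₀) / p₁.
PN = (0.809 − 0.218) / 0.809 = 0.591 / 0.809 ≈ 0.7305

PN ≈ 0.731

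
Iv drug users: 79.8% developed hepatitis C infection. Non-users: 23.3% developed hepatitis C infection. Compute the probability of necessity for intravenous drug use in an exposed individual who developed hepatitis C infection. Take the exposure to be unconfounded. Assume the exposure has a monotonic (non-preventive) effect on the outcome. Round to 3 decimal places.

p₁ = 0.798, p₀ = 0.233.
Under exogeneity and monotonicity, PN = (p₁ − p₀) / p₁.
PN = (0.798 − 0.233) / 0.798 = 0.565 / 0.798 ≈ 0.7080

PN ≈ 0.708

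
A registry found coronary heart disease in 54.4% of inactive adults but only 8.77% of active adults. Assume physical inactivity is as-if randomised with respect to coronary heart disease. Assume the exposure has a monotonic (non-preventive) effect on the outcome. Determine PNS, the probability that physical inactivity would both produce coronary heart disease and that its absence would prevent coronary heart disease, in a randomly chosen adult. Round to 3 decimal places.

p₁ = 0.544, p₀ = 0.0877.
Under exogeneity and monotonicity, PNS = p₁ − p₀.
PNS = 0.544 − 0.0877 = 0.4563

PNS ≈ 0.456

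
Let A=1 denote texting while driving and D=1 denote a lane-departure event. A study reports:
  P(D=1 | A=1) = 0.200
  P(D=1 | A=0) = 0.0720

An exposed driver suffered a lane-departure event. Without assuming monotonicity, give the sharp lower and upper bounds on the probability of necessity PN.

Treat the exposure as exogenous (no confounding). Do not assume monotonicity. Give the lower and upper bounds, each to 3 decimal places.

0.640 ≤ PN ≤ 1.000

Let p₁ = 0.2, p₀ = 0.072.
Under exogeneity alone the bounds on PN are max{0,(p₁−p₀)/p₁} ≤ PN ≤ min{1,(1−p₀)/p₁}.
  lower = (p₁ − p₀)/p₁ = 0.128 / 0.2 ≈ 0.6400
  upper = min{1, (1 − p₀)/p₁} = 0.928 / 0.2 ≈ 4.6400 → capped at 1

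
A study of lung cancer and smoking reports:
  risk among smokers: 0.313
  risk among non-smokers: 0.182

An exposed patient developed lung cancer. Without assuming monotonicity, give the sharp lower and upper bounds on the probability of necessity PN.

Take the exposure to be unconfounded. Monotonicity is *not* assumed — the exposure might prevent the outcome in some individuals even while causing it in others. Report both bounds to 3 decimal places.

0.419 ≤ PN ≤ 1.000

Let p₁ = 0.313, p₀ = 0.182.
Under exogeneity alone the bounds on PN are max{0,(p₁−p₀)/p₁} ≤ PN ≤ min{1,(1−p₀)/p₁}.
  lower = (p₁ − p₀)/p₁ = 0.131 / 0.313 ≈ 0.4185
  upper = min{1, (1 − p₀)/p₁} = 0.818 / 0.313 ≈ 2.6134 → capped at 1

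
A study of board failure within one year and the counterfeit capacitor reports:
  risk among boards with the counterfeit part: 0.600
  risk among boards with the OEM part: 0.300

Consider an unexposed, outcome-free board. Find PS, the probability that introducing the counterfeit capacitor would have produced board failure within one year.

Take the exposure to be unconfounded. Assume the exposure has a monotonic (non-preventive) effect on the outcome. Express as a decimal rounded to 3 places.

PS ≈ 0.429

Let p₁ = 0.6, p₀ = 0.3.
Under exogeneity and monotonicity, PS = (p₁ − p₀) / (1 − p₀).
PS = (0.6 − 0.3) / (1 − 0.3) = 0.3 / 0.7 ≈ 0.4286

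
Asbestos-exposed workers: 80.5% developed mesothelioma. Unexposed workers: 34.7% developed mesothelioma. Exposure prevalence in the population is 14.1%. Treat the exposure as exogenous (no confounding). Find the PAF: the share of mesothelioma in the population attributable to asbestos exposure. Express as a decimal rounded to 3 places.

PAF ≈ 0.157

p₁ = 0.805, p₀ = 0.347.
Overall risk P(Y=1) = π·p₁ + (1−π)·p₀ = 0.141×0.805 + 0.859×0.347 = 0.41158.
Under exogeneity, PAF = [P(Y=1) − p₀] / P(Y=1).
PAF = (0.41158 − 0.347) / 0.41158 ≈ 0.1569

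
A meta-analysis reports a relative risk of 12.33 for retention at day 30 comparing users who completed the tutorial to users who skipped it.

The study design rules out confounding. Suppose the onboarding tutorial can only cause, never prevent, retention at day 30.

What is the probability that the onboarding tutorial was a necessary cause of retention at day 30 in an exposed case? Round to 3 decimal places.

Under exogeneity and monotonicity, PN = (RR − 1) / RR = 1 − 1/RR.
PN = (12.33 − 1) / 12.33 = 11.33 / 12.33 ≈ 0.9189

PN ≈ 0.919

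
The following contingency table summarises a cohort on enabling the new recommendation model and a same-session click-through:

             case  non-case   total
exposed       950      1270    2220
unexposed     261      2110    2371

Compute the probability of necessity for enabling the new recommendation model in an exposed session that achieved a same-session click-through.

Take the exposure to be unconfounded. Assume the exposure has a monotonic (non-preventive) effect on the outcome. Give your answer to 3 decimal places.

p₁ = P(outcome | exposed) = 950/2220 = 0.42793
p₀ = P(outcome | unexposed) = 261/2371 = 0.11008
Under exogeneity and monotonicity, PN = (p₁ − p₀) / p₁.
PN = (0.42793 − 0.11008) / 0.42793 = 0.31785 / 0.42793 ≈ 0.7428

PN ≈ 0.743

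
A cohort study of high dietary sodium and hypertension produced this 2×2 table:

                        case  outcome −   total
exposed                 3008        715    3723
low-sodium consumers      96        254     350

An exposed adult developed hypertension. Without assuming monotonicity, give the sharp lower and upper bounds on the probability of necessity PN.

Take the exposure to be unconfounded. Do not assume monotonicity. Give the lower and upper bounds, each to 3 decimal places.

0.661 ≤ PN ≤ 0.898

p₁ = P(outcome | exposed) = 3008/3723 = 0.80795
p₀ = P(outcome | unexposed) = 96/350 = 0.27429
Under exogeneity alone the bounds on PN are max{0,(p₁−p₀)/p₁} ≤ PN ≤ min{1,(1−p₀)/p₁}.
  lower = (p₁ − p₀)/p₁ = 0.53366 / 0.80795 ≈ 0.6605
  upper = min{1, (1 − p₀)/p₁} = 0.72571 / 0.80795 ≈ 0.8982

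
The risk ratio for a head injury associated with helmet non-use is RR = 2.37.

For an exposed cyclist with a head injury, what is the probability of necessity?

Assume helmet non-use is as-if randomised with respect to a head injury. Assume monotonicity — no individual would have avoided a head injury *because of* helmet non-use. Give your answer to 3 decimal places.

Under exogeneity and monotonicity, PN = (RR − 1) / RR = 1 − 1/RR.
PN = (2.37 − 1) / 2.37 = 1.37 / 2.37 ≈ 0.5781

PN ≈ 0.578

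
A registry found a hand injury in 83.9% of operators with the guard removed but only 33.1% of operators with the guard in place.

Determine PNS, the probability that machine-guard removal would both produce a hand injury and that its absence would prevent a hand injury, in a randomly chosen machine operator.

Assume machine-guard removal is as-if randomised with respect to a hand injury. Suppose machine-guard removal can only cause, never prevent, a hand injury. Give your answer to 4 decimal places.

p₁ = 0.839, p₀ = 0.331.
Under exogeneity and monotonicity, PNS = p₁ − p₀.
PNS = 0.839 − 0.331 = 0.508

PNS ≈ 0.5080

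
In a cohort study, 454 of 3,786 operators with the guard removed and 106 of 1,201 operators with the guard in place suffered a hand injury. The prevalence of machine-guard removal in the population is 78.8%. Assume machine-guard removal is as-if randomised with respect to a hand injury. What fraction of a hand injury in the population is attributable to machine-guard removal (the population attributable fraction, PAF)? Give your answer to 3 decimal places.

p₁ = P(outcome | exposed) = 454/3786 = 0.11992
p₀ = P(outcome | unexposed) = 106/1201 = 0.08826
Overall risk P(Y=1) = π·p₁ + (1−π)·p₀ = 0.788×0.11992 + 0.212×0.08826 = 0.1132.
Under exogeneity, PAF = [P(Y=1) − p₀] / P(Y=1).
PAF = (0.1132 − 0.08826) / 0.1132 ≈ 0.2204

PAF ≈ 0.220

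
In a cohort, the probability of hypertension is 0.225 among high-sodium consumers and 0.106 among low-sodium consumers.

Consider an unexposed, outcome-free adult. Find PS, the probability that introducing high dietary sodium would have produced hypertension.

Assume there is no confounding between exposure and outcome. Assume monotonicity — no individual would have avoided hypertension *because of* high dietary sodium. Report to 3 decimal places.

PS ≈ 0.133

Let p₁ = 0.225, p₀ = 0.106.
Under exogeneity and monotonicity, PS = (p₁ − p₀) / (1 − p₀).
PS = (0.225 − 0.106) / (1 − 0.106) = 0.119 / 0.894 ≈ 0.1331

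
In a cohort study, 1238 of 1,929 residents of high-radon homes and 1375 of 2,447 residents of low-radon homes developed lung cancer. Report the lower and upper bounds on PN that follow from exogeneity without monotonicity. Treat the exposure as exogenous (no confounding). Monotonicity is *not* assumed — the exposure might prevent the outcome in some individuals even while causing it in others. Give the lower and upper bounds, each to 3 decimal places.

p₁ = P(outcome | exposed) = 1238/1929 = 0.64178
p₀ = P(outcome | unexposed) = 1375/2447 = 0.56191
Under exogeneity alone the bounds on PN are max{0,(p₁−p₀)/p₁} ≤ PN ≤ min{1,(1−p₀)/p₁}.
  lower = (p₁ − p₀)/p₁ = 0.079871 / 0.64178 ≈ 0.1245
  upper = min{1, (1 − p₀)/p₁} = 0.43809 / 0.64178 ≈ 0.6826

0.124 ≤ PN ≤ 0.683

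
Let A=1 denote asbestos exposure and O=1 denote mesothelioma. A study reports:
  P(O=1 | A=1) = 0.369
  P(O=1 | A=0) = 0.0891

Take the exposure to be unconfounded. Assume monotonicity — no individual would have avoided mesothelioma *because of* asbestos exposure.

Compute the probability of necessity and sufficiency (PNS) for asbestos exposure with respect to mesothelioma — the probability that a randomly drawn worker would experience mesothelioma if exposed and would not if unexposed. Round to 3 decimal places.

Let p₁ = 0.369, p₀ = 0.0891.
Under exogeneity and monotonicity, PNS = p₁ − p₀.
PNS = 0.369 − 0.0891 = 0.2799

PNS ≈ 0.280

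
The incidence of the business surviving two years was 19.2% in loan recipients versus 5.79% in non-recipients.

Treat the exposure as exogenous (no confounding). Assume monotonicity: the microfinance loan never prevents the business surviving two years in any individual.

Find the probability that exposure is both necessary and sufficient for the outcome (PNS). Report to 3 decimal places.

PNS ≈ 0.134

p₁ = 0.192, p₀ = 0.0579.
Under exogeneity and monotonicity, PNS = p₁ − p₀.
PNS = 0.192 − 0.0579 = 0.1341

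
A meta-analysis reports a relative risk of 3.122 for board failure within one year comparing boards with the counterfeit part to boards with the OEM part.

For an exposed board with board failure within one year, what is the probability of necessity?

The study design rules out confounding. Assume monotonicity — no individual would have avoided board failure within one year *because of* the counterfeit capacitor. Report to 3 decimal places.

PN ≈ 0.680

Under exogeneity and monotonicity, PN = (RR − 1) / RR = 1 − 1/RR.
PN = (3.122 − 1) / 3.122 = 2.122 / 3.122 ≈ 0.6797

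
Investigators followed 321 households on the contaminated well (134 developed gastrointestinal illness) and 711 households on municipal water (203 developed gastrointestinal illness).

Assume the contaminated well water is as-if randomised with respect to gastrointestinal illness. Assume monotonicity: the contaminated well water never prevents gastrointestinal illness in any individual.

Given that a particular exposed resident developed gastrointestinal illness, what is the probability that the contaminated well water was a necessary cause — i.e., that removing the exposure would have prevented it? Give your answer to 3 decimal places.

p₁ = P(outcome | exposed) = 134/321 = 0.41745
p₀ = P(outcome | unexposed) = 203/711 = 0.28551
Under exogeneity and monotonicity, PN = (p₁ − p₀) / p₁.
PN = (0.41745 − 0.28551) / 0.41745 = 0.13193 / 0.41745 ≈ 0.3160

PN ≈ 0.316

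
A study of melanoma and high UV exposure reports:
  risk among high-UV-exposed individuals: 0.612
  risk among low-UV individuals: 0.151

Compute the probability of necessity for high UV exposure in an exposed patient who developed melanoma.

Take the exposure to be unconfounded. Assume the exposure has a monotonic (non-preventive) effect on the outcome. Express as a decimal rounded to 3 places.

PN ≈ 0.753

Let p₁ = 0.612, p₀ = 0.151.
Under exogeneity and monotonicity, PN = (p₁ − p₀) / p₁.
PN = (0.612 − 0.151) / 0.612 = 0.461 / 0.612 ≈ 0.7533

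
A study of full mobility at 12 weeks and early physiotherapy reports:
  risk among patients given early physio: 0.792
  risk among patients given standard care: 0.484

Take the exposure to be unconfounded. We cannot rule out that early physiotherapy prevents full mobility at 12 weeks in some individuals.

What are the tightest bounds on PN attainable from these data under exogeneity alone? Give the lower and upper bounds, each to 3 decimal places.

Let p₁ = 0.792, p₀ = 0.484.
Under exogeneity alone the bounds on PN are max{0,(p₁−p₀)/p₁} ≤ PN ≤ min{1,(1−p₀)/p₁}.
  lower = (p₁ − p₀)/p₁ = 0.308 / 0.792 ≈ 0.3889
  upper = min{1, (1 − p₀)/p₁} = 0.516 / 0.792 ≈ 0.6515

0.389 ≤ PN ≤ 0.652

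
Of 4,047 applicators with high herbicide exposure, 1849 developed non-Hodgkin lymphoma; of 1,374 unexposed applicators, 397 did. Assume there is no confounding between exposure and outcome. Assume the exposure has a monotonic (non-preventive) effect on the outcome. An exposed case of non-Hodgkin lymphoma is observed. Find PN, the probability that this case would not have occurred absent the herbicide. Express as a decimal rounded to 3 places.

PN ≈ 0.368

p₁ = P(outcome | exposed) = 1849/4047 = 0.45688
p₀ = P(outcome | unexposed) = 397/1374 = 0.28894
Under exogeneity and monotonicity, PN = (p₁ − p₀) / p₁.
PN = (0.45688 − 0.28894) / 0.45688 = 0.16794 / 0.45688 ≈ 0.3676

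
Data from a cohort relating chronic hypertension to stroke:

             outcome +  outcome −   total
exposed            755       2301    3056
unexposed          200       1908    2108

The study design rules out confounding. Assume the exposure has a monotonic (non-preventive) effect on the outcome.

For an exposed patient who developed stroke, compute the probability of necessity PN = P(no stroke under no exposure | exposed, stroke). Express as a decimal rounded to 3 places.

PN ≈ 0.616

p₁ = P(outcome | exposed) = 755/3056 = 0.24705
p₀ = P(outcome | unexposed) = 200/2108 = 0.094877
Under exogeneity and monotonicity, PN = (p₁ − p₀)/p₁.
PN = (0.24705 − 0.094877) / 0.24705 ≈ 0.6160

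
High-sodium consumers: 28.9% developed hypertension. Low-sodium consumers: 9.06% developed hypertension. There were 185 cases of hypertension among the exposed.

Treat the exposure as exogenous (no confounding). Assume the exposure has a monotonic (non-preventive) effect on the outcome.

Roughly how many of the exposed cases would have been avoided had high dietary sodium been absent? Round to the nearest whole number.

about 127 cases

p₁ = 0.289, p₀ = 0.0906.
PN = (p₁ − p₀)/p₁ = (0.289 − 0.0906) / 0.289 ≈ 0.68651.
Attributable cases ≈ PN × (exposed cases) = 0.68651 × 185 ≈ 127.00.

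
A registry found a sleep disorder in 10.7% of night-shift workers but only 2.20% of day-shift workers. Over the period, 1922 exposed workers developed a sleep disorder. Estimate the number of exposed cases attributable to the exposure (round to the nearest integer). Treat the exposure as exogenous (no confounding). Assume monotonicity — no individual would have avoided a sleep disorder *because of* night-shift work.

p₁ = 0.107, p₀ = 0.022.
PN = (p₁ − p₀)/p₁ = (0.107 − 0.022) / 0.107 ≈ 0.79439.
Attributable cases ≈ PN × (exposed cases) = 0.79439 × 1922 ≈ 1526.82.

about 1527 cases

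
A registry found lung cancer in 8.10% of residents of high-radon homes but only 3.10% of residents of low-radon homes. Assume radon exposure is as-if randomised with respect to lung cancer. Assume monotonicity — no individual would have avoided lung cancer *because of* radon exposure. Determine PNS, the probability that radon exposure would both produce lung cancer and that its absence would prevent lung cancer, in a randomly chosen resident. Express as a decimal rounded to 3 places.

PNS ≈ 0.050

p₁ = 0.081, p₀ = 0.031.
Under exogeneity and monotonicity, PNS = p₁ − p₀.
PNS = 0.081 − 0.031 = 0.05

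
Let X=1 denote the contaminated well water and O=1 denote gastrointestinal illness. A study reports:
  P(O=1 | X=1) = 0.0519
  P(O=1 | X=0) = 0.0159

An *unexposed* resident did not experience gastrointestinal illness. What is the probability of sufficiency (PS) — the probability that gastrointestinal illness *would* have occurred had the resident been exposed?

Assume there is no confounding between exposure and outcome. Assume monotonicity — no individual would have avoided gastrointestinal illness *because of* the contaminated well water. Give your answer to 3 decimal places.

PS ≈ 0.037

Let p₁ = 0.0519, p₀ = 0.0159.
Under exogeneity and monotonicity, PS = (p₁ − p₀) / (1 − p₀).
PS = (0.0519 − 0.0159) / (1 − 0.0159) = 0.036 / 0.9841 ≈ 0.0366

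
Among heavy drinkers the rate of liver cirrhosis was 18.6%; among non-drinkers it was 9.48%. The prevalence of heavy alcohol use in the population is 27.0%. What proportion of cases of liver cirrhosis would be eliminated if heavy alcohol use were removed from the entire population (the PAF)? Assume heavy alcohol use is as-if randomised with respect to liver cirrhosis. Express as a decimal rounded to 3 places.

p₁ = 0.186, p₀ = 0.0948.
Overall risk P(Y=1) = π·p₁ + (1−π)·p₀ = 0.27×0.186 + 0.73×0.0948 = 0.11942.
Under exogeneity, PAF = [P(Y=1) − p₀] / P(Y=1).
PAF = (0.11942 − 0.0948) / 0.11942 ≈ 0.2062

PAF ≈ 0.206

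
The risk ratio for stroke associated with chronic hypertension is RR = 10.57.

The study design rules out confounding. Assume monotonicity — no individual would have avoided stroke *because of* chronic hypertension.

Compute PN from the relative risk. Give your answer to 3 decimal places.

PN ≈ 0.905

Under exogeneity and monotonicity, PN = (RR − 1) / RR = 1 − 1/RR.
PN = (10.57 − 1) / 10.57 = 9.57 / 10.57 ≈ 0.9054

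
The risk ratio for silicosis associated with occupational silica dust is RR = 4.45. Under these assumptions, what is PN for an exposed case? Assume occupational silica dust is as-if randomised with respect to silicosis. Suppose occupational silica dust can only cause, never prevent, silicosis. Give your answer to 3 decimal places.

Under exogeneity and monotonicity, PN = (RR − 1) / RR = 1 − 1/RR.
PN = (4.45 − 1) / 4.45 = 3.45 / 4.45 ≈ 0.7753

PN ≈ 0.775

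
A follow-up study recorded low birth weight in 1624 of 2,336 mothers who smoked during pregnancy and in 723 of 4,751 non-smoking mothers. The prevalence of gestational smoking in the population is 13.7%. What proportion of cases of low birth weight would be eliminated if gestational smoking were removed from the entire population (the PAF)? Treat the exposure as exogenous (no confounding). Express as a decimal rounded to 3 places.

PAF ≈ 0.328

p₁ = P(outcome | exposed) = 1624/2336 = 0.69521
p₀ = P(outcome | unexposed) = 723/4751 = 0.15218
Overall risk P(Y=1) = π·p₁ + (1−π)·p₀ = 0.137×0.69521 + 0.863×0.15218 = 0.22657.
Under exogeneity, PAF = [P(Y=1) − p₀] / P(Y=1).
PAF = (0.22657 − 0.15218) / 0.22657 ≈ 0.3283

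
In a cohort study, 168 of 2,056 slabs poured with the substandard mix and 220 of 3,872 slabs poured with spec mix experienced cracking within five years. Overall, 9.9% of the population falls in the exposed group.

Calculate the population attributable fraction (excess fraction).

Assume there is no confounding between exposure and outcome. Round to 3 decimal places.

p₁ = P(outcome | exposed) = 168/2056 = 0.081712
p₀ = P(outcome | unexposed) = 220/3872 = 0.056818
Overall risk P(Y=1) = π·p₁ + (1−π)·p₀ = 0.099×0.081712 + 0.901×0.056818 = 0.059283.
Under exogeneity, PAF = [P(Y=1) − p₀] / P(Y=1).
PAF = (0.059283 − 0.056818) / 0.059283 ≈ 0.0416

PAF ≈ 0.042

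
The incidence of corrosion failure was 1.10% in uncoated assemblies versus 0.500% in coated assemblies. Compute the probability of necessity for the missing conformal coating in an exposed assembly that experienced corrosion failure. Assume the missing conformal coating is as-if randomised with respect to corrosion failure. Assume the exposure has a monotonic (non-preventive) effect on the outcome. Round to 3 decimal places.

PN ≈ 0.545

p₁ = 0.011, p₀ = 0.005.
Under exogeneity and monotonicity, PN = (p₁ − p₀) / p₁.
PN = (0.011 − 0.005) / 0.011 = 0.006 / 0.011 ≈ 0.5455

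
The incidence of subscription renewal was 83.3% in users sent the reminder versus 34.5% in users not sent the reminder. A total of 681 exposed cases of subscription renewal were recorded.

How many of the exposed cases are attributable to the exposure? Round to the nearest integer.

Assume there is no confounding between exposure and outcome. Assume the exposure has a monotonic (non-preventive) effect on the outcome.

about 399 cases

p₁ = 0.833, p₀ = 0.345.
PN = (p₁ − p₀)/p₁ = (0.833 − 0.345) / 0.833 ≈ 0.58583.
Attributable cases ≈ PN × (exposed cases) = 0.58583 × 681 ≈ 398.95.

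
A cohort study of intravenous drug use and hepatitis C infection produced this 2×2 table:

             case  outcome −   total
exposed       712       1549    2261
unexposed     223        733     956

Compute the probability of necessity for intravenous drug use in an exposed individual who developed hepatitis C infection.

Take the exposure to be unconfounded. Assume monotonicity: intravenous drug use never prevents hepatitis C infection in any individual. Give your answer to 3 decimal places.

PN ≈ 0.259

p₁ = P(outcome | exposed) = 712/2261 = 0.3149
p₀ = P(outcome | unexposed) = 223/956 = 0.23326
Under exogeneity and monotonicity, PN = (p₁ − p₀) / p₁.
PN = (0.3149 − 0.23326) / 0.3149 = 0.081641 / 0.3149 ≈ 0.2593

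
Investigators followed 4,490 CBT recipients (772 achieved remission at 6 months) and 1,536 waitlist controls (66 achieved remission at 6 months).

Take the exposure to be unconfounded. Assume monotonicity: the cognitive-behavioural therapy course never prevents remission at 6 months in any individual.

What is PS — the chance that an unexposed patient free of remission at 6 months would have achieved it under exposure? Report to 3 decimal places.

PS ≈ 0.135

p₁ = P(outcome | exposed) = 772/4490 = 0.17194
p₀ = P(outcome | unexposed) = 66/1536 = 0.042969
Under exogeneity and monotonicity, PS = (p₁ − p₀) / (1 − p₀).
PS = (0.17194 − 0.042969) / (1 − 0.042969) = 0.12897 / 0.95703 ≈ 0.1348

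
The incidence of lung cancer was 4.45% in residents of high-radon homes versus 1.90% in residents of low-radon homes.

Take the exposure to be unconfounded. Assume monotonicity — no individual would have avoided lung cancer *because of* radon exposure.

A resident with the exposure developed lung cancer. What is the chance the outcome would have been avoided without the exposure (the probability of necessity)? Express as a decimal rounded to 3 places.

p₁ = 0.0445, p₀ = 0.019.
Under exogeneity and monotonicity, PN = (p₁ − p₀) / p₁.
PN = (0.0445 − 0.019) / 0.0445 = 0.0255 / 0.0445 ≈ 0.5730

PN ≈ 0.573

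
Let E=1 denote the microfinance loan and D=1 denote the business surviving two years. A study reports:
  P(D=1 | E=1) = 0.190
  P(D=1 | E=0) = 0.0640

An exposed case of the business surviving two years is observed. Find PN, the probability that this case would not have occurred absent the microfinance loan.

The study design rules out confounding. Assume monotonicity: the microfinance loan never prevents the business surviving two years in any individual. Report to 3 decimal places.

PN ≈ 0.663

Let p₁ = 0.19, p₀ = 0.064.
Under exogeneity and monotonicity, PN = (p₁ − p₀) / p₁.
PN = (0.19 − 0.064) / 0.19 = 0.126 / 0.19 ≈ 0.6632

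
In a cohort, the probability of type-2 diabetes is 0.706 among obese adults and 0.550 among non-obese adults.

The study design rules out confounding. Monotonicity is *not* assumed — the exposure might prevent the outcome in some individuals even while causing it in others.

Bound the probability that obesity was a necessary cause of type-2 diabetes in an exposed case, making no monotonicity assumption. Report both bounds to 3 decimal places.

Let p₁ = 0.706, p₀ = 0.55.
Under exogeneity alone the bounds on PN are max{0,(p₁−p₀)/p₁} ≤ PN ≤ min{1,(1−p₀)/p₁}.
  lower = (p₁ − p₀)/p₁ = 0.156 / 0.706 ≈ 0.2210
  upper = min{1, (1 − p₀)/p₁} = 0.45 / 0.706 ≈ 0.6374

0.221 ≤ PN ≤ 0.637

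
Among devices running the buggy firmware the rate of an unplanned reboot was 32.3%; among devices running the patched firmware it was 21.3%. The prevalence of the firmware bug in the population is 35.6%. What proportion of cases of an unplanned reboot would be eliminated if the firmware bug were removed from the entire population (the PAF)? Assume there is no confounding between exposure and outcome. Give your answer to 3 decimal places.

p₁ = 0.323, p₀ = 0.213.
Overall risk P(Y=1) = π·p₁ + (1−π)·p₀ = 0.356×0.323 + 0.644×0.213 = 0.25216.
Under exogeneity, PAF = [P(Y=1) − p₀] / P(Y=1).
PAF = (0.25216 − 0.213) / 0.25216 ≈ 0.1553

PAF ≈ 0.155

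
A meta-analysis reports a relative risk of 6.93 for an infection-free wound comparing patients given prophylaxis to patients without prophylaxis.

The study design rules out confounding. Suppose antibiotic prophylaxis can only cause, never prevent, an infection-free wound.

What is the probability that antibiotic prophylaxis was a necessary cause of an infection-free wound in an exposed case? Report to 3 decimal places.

Under exogeneity and monotonicity, PN = (RR − 1) / RR = 1 − 1/RR.
PN = (6.93 − 1) / 6.93 = 5.93 / 6.93 ≈ 0.8557

PN ≈ 0.856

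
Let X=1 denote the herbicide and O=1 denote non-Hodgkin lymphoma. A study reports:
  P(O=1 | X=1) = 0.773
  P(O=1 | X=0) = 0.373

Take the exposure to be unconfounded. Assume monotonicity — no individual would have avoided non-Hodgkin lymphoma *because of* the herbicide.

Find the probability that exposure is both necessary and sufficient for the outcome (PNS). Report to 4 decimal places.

PNS ≈ 0.4000

Let p₁ = 0.773, p₀ = 0.373.
Under exogeneity and monotonicity, PNS = p₁ − p₀.
PNS = 0.773 − 0.373 = 0.4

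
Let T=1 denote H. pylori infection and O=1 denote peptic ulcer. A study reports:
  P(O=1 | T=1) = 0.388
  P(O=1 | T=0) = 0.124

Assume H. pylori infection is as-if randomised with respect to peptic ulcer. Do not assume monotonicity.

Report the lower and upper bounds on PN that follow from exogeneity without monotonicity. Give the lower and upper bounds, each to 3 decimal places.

0.680 ≤ PN ≤ 1.000

Let p₁ = 0.388, p₀ = 0.124.
Under exogeneity alone the bounds on PN are max{0,(p₁−p₀)/p₁} ≤ PN ≤ min{1,(1−p₀)/p₁}.
  lower = (p₁ − p₀)/p₁ = 0.264 / 0.388 ≈ 0.6804
  upper = min{1, (1 − p₀)/p₁} = 0.876 / 0.388 ≈ 2.2577 → capped at 1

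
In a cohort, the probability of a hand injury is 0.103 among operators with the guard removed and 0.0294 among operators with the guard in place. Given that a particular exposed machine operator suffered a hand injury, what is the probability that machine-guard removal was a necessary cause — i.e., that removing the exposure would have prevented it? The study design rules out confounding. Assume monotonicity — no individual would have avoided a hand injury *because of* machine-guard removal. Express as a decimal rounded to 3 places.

PN ≈ 0.715

Let p₁ = 0.103, p₀ = 0.0294.
Under exogeneity and monotonicity, PN = (p₁ − p₀) / p₁.
PN = (0.103 − 0.0294) / 0.103 = 0.0736 / 0.103 ≈ 0.7146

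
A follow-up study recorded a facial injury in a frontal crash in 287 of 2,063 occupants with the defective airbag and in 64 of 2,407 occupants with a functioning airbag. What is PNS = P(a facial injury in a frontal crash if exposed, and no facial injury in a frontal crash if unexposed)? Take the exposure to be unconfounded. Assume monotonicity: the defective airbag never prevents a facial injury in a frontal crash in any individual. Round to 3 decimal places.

p₁ = P(outcome | exposed) = 287/2063 = 0.13912
p₀ = P(outcome | unexposed) = 64/2407 = 0.026589
Under exogeneity and monotonicity, PNS = p₁ − p₀.
PNS = 0.13912 − 0.026589 = 0.11253

PNS ≈ 0.113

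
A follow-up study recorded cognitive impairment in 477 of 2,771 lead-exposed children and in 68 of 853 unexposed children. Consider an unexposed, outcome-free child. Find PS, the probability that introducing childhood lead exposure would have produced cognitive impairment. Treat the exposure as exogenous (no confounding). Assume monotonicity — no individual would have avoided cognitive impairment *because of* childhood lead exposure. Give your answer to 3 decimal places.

PS ≈ 0.100

p₁ = P(outcome | exposed) = 477/2771 = 0.17214
p₀ = P(outcome | unexposed) = 68/853 = 0.079719
Under exogeneity and monotonicity, PS = (p₁ − p₀) / (1 − p₀).
PS = (0.17214 − 0.079719) / (1 − 0.079719) = 0.092421 / 0.92028 ≈ 0.1004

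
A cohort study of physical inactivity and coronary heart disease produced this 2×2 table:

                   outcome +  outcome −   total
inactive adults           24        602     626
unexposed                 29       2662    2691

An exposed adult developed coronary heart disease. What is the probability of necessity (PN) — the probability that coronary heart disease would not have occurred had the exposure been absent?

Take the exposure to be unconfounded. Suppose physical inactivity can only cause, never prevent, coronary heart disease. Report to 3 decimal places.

p₁ = P(outcome | exposed) = 24/626 = 0.038339
p₀ = P(outcome | unexposed) = 29/2691 = 0.010777
Under exogeneity and monotonicity, PN = (p₁ − p₀)/p₁.
PN = (0.038339 − 0.010777) / 0.038339 ≈ 0.7189

PN ≈ 0.719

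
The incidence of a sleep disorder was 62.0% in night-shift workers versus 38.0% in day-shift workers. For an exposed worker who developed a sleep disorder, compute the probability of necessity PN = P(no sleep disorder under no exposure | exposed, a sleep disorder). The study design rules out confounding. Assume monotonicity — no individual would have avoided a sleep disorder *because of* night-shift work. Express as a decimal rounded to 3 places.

p₁ = 0.62, p₀ = 0.38.
Under exogeneity and monotonicity, PN = (p₁ − p₀) / p₁.
PN = (0.62 − 0.38) / 0.62 = 0.24 / 0.62 ≈ 0.3871

PN ≈ 0.387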